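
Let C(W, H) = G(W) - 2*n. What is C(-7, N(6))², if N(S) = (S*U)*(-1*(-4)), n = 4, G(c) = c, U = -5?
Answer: 225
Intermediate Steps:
N(S) = -20*S (N(S) = (S*(-5))*(-1*(-4)) = -5*S*4 = -20*S)
C(W, H) = -8 + W (C(W, H) = W - 2*4 = W - 8 = -8 + W)
C(-7, N(6))² = (-8 - 7)² = (-15)² = 225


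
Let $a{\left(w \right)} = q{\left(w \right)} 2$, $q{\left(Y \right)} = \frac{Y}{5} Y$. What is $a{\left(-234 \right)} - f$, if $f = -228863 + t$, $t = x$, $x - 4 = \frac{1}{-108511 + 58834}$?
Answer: $\frac{62285370344}{248385} \approx 2.5076 \cdot 10^{5}$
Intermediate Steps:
$x = \frac{198707}{49677}$ ($x = 4 + \frac{1}{-108511 + 58834} = 4 + \frac{1}{-49677} = 4 - \frac{1}{49677} = \frac{198707}{49677} \approx 4.0$)
$t = \frac{198707}{49677} \approx 4.0$
$f = - \frac{11369028544}{49677}$ ($f = -228863 + \frac{198707}{49677} = - \frac{11369028544}{49677} \approx -2.2886 \cdot 10^{5}$)
$q{\left(Y \right)} = \frac{Y^{2}}{5}$ ($q{\left(Y \right)} = Y \frac{1}{5} Y = \frac{Y}{5} Y = \frac{Y^{2}}{5}$)
$a{\left(w \right)} = \frac{2 w^{2}}{5}$ ($a{\left(w \right)} = \frac{w^{2}}{5} \cdot 2 = \frac{2 w^{2}}{5}$)
$a{\left(-234 \right)} - f = \frac{2 \left(-234\right)^{2}}{5} - - \frac{11369028544}{49677} = \frac{2}{5} \cdot 54756 + \frac{11369028544}{49677} = \frac{109512}{5} + \frac{11369028544}{49677} = \frac{62285370344}{248385}$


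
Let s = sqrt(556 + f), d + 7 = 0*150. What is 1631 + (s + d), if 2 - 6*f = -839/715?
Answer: 1624 + sqrt(10242413610)/4290 ≈ 1647.6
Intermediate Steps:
f = 2269/4290 (f = 1/3 - (-839)/(6*715) = 1/3 - 1/6*(-839/715) = 1/3 + 839/4290 = 2269/4290 ≈ 0.52890)
d = -7 (d = -7 + 0*150 = -7 + 0 = -7)
s = sqrt(10242413610)/4290 (s = sqrt(556 + 2269/4290) = sqrt(2387509/4290) = sqrt(10242413610)/4290 ≈ 23.591)
1631 + (s + d) = 1631 + (sqrt(10242413610)/4290 - 7) = 1631 + (-7 + sqrt(10242413610)/4290) = 1624 + sqrt(10242413610)/4290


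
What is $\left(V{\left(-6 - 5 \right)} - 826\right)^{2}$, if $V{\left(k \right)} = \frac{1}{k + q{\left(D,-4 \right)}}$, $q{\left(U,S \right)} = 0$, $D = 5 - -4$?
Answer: $\frac{82573569}{121} \approx 6.8243 \cdot 10^{5}$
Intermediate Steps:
$D = 9$ ($D = 5 + 4 = 9$)
$V{\left(k \right)} = \frac{1}{k}$ ($V{\left(k \right)} = \frac{1}{k + 0} = \frac{1}{k}$)
$\left(V{\left(-6 - 5 \right)} - 826\right)^{2} = \left(\frac{1}{-6 - 5} - 826\right)^{2} = \left(\frac{1}{-11} - 826\right)^{2} = \left(- \frac{1}{11} - 826\right)^{2} = \left(- \frac{9087}{11}\right)^{2} = \frac{82573569}{121}$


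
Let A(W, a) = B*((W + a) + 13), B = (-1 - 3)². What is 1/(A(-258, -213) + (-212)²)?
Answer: 1/37616 ≈ 2.6584e-5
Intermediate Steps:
B = 16 (B = (-4)² = 16)
A(W, a) = 208 + 16*W + 16*a (A(W, a) = 16*((W + a) + 13) = 16*(13 + W + a) = 208 + 16*W + 16*a)
1/(A(-258, -213) + (-212)²) = 1/((208 + 16*(-258) + 16*(-213)) + (-212)²) = 1/((208 - 4128 - 3408) + 44944) = 1/(-7328 + 44944) = 1/37616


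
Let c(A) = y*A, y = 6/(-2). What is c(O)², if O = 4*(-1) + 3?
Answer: 9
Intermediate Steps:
y = -3 (y = 6*(-½) = -3)
O = -1 (O = -4 + 3 = -1)
c(A) = -3*A
c(O)² = (-3*(-1))² = 3² = 9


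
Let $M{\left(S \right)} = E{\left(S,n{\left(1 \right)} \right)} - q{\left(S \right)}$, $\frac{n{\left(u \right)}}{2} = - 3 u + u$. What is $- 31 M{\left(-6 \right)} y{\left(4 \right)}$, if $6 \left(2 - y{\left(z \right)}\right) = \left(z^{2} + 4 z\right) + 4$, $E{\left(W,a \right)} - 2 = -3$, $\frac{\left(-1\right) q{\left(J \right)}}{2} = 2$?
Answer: $372$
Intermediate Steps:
$n{\left(u \right)} = - 4 u$ ($n{\left(u \right)} = 2 \left(- 3 u + u\right) = 2 \left(- 2 u\right) = - 4 u$)
$q{\left(J \right)} = -4$ ($q{\left(J \right)} = \left(-2\right) 2 = -4$)
$E{\left(W,a \right)} = -1$ ($E{\left(W,a \right)} = 2 - 3 = -1$)
$y{\left(z \right)} = \frac{4}{3} - \frac{2 z}{3} - \frac{z^{2}}{6}$ ($y{\left(z \right)} = 2 - \frac{\left(z^{2} + 4 z\right) + 4}{6} = 2 - \frac{4 + z^{2} + 4 z}{6} = 2 - \left(\frac{2}{3} + \frac{z^{2}}{6} + \frac{2 z}{3}\right) = \frac{4}{3} - \frac{2 z}{3} - \frac{z^{2}}{6}$)
$M{\left(S \right)} = 3$ ($M{\left(S \right)} = -1 - -4 = -1 + 4 = 3$)
$- 31 M{\left(-6 \right)} y{\left(4 \right)} = \left(-31\right) 3 \left(\frac{4}{3} - \frac{8}{3} - \frac{4^{2}}{6}\right) = - 93 \left(\frac{4}{3} - \frac{8}{3} - \frac{8}{3}\right) = \left(-93\right) \left(-4\right) = 372$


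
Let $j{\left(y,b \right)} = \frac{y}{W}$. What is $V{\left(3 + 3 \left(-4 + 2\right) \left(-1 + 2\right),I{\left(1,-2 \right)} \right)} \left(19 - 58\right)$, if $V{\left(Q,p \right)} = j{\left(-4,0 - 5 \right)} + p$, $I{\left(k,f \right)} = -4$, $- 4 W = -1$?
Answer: $780$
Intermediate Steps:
$W = \frac{1}{4}$ ($W = \left(- \frac{1}{4}\right) \left(-1\right) = \frac{1}{4} \approx 0.25$)
$j{\left(y,b \right)} = 4 y$ ($j{\left(y,b \right)} = y \frac{1}{\frac{1}{4}} = y 4 = 4 y$)
$V{\left(Q,p \right)} = -16 + p$ ($V{\left(Q,p \right)} = 4 \left(-4\right) + p = -16 + p$)
$V{\left(3 + 3 \left(-4 + 2\right) \left(-1 + 2\right),I{\left(1,-2 \right)} \right)} \left(19 - 58\right) = \left(-16 - 4\right) \left(19 - 58\right) = \left(-20\right) \left(-39\right) = 780$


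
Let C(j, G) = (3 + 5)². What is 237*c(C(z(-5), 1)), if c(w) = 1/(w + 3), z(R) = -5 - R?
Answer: 237/67 ≈ 3.5373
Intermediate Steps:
C(j, G) = 64 (C(j, G) = 8² = 64)
c(w) = 1/(3 + w)
237*c(C(z(-5), 1)) = 237/(3 + 64) = 237/67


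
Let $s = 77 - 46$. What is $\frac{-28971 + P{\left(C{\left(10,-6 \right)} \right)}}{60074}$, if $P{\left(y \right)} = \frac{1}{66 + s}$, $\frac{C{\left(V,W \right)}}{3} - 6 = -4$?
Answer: $- \frac{1405093}{2913589} \approx -0.48225$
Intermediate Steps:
$s = 31$
$C{\left(V,W \right)} = 6$ ($C{\left(V,W \right)} = 18 + 3 \left(-4\right) = 18 - 12 = 6$)
$P{\left(y \right)} = \frac{1}{97}$ ($P{\left(y \right)} = \frac{1}{66 + 31} = \frac{1}{97}$)
$\frac{-28971 + P{\left(C{\left(10,-6 \right)} \right)}}{60074} = \frac{-28971 + \frac{1}{97}}{60074} = \left(- \frac{2810186}{97}\right) \frac{1}{60074} = - \frac{1405093}{2913589}$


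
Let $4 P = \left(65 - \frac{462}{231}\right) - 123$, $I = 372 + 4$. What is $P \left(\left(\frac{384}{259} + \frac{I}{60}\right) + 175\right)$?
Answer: $- \frac{709981}{259} \approx -2741.2$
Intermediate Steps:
$I = 376$
$P = -15$ ($P = \frac{\left(65 - \frac{462}{231}\right) - 123}{4} = \frac{\left(65 - 2\right) - 123}{4} = \frac{63 - 123}{4} = \frac{1}{4} \left(-60\right) = -15$)
$P \left(\left(\frac{384}{259} + \frac{I}{60}\right) + 175\right) = - 15 \left(\left(\frac{384}{259} + \frac{376}{60}\right) + 175\right) = - 15 \left(\left(384 \cdot \frac{1}{259} + 376 \cdot \frac{1}{60}\right) + 175\right) = - 15 \left(\left(\frac{384}{259} + \frac{94}{15}\right) + 175\right) = - 15 \left(\frac{30106}{3885} + 175\right) = \left(-15\right) \frac{709981}{3885} = - \frac{709981}{259}$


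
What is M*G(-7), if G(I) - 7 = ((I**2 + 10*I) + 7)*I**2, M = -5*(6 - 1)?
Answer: 16975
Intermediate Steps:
M = -25 (M = -5*5 = -25)
G(I) = 7 + I**2*(7 + I**2 + 10*I) (G(I) = 7 + ((I**2 + 10*I) + 7)*I**2 = 7 + (7 + I**2 + 10*I)*I**2 = 7 + I**2*(7 + I**2 + 10*I))
M*G(-7) = -25*(7 + (-7)**4 + 7*(-7)**2 + 10*(-7)**3) = -25*(7 + 2401 + 7*49 + 10*(-343)) = -25*(7 + 2401 + 343 - 3430) = -25*(-679) = 16975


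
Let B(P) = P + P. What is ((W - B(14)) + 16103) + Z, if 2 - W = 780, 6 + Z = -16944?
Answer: -1653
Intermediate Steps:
Z = -16950 (Z = -6 - 16944 = -16950)
W = -778 (W = 2 - 1*780 = 2 - 780 = -778)
B(P) = 2*P
((W - B(14)) + 16103) + Z = ((-778 - 2*14) + 16103) - 16950 = ((-778 - 1*28) + 16103) - 16950 = ((-778 - 28) + 16103) - 16950 = (-806 + 16103) - 16950 = 15297 - 16950 = -1653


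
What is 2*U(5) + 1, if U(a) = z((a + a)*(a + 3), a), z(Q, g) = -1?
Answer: -1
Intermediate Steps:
U(a) = -1
2*U(5) + 1 = 2*(-1) + 1 = -2 + 1 = -1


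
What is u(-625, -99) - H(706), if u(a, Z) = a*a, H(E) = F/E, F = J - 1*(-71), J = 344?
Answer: 275780835/706 ≈ 3.9062e+5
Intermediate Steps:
F = 415 (F = 344 - 1*(-71) = 344 + 71 = 415)
H(E) = 415/E
u(a, Z) = a²
u(-625, -99) - H(706) = (-625)² - 415/706 = 390625 - 415/706 = 275780835/706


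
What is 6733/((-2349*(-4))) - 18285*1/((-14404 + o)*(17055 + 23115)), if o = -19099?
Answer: 302051587823/421509417732 ≈ 0.71659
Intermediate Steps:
6733/((-2349*(-4))) - 18285*1/((-14404 + o)*(17055 + 23115)) = 6733/((-2349*(-4))) - 18285*1/((-14404 - 19099)*(17055 + 23115)) = 6733/9396 - 18285/((-33503*40170)) = 6733*(1/9396) - 18285/(-1345815510) = 6733/9396 - 18285*(-1/1345815510) = 6733/9396 + 1219/89721034 = 302051587823/421509417732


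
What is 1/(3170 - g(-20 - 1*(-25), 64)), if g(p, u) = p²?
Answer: 1/3145 ≈ 0.00031797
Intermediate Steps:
1/(3170 - g(-20 - 1*(-25), 64)) = 1/(3170 - (-20 - 1*(-25))²) = 1/(3170 - (-20 + 25)²) = 1/(3170 - 1*5²) = 1/(3170 - 1*25) = 1/(3170 - 25) = 1/3145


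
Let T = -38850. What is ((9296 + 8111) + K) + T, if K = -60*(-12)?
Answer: -20723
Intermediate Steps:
K = 720
((9296 + 8111) + K) + T = ((9296 + 8111) + 720) - 38850 = (17407 + 720) - 38850 = 18127 - 38850 = -20723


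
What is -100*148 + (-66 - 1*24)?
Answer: -14890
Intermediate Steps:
-100*148 + (-66 - 1*24) = -14800 + (-66 - 24) = -14800 - 90 = -14890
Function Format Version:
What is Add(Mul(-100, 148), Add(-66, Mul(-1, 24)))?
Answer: -14890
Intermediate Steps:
Add(Mul(-100, 148), Add(-66, Mul(-1, 24))) = Add(-14800, Add(-66, -24)) = Add(-14800, -90) = -14890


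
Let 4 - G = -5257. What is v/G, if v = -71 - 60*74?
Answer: -4511/5261 ≈ -0.85744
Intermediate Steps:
v = -4511 (v = -71 - 4440 = -4511)
G = 5261 (G = 4 - 1*(-5257) = 4 + 5257 = 5261)
v/G = -4511/5261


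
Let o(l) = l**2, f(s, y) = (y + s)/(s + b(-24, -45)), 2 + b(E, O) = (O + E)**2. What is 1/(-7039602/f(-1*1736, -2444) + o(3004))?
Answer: 2090/29500551863 ≈ 7.0846e-8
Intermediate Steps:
b(E, O) = -2 + (E + O)**2 (b(E, O) = -2 + (O + E)**2 = -2 + (E + O)**2)
f(s, y) = (s + y)/(4759 + s) (f(s, y) = (y + s)/(s + (-2 + (-24 - 45)**2)) = (s + y)/(s + (-2 + (-69)**2)) = (s + y)/(s + (-2 + 4761)) = (s + y)/(s + 4759) = (s + y)/(4759 + s))
1/(-7039602/f(-1*1736, -2444) + o(3004)) = 1/(-7039602*(4759 - 1*1736)/(-1*1736 - 2444) + 3004**2) = 1/(-7039602*(4759 - 1736)/(-1736 - 2444) + 9024016) = 1/(-7039602/(-4180/3023) + 9024016) = 1/(-7039602*(-3023/4180) + 9024016) = 1/(10640358423/2090 + 9024016) = 1/(29500551863/2090) = 2090/29500551863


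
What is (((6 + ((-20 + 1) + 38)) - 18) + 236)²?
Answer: 59049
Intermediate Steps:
(((6 + ((-20 + 1) + 38)) - 18) + 236)² = (((6 + (-19 + 38)) - 18) + 236)² = (((6 + 19) - 18) + 236)² = ((25 - 18) + 236)² = (7 + 236)² = 243² = 59049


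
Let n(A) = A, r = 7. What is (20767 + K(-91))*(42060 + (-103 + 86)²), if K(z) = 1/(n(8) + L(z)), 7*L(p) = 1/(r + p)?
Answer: 4136133196361/4703 ≈ 8.7947e+8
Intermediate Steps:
L(p) = 1/(7*(7 + p))
K(z) = 1/(8 + 1/(7*(7 + z)))
(20767 + K(-91))*(42060 + (-103 + 86)²) = (20767 + 7*(7 - 91)/(393 + 56*(-91)))*(42060 + (-103 + 86)²) = (20767 + 7*(-84)/(393 - 5096))*(42060 + (-17)²) = (20767 + 7*(-84)/(-4703))*(42060 + 289) = (20767 + 7*(-1/4703)*(-84))*42349 = (20767 + 588/4703)*42349 = (97667789/4703)*42349 = 4136133196361/4703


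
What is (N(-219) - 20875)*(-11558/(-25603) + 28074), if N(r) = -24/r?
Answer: -1095340635226060/1869019 ≈ -5.8605e+8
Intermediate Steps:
(N(-219) - 20875)*(-11558/(-25603) + 28074) = (-24/(-219) - 20875)*(-11558/(-25603) + 28074) = (-24*(-1/219) - 20875)*(-11558*(-1/25603) + 28074) = (8/73 - 20875)*(11558/25603 + 28074) = -1523867/73*718790180/25603 = -1095340635226060/1869019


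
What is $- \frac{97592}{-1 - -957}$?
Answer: $- \frac{24398}{239} \approx -102.08$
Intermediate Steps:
$- \frac{97592}{-1 - -957} = - \frac{97592}{-1 + 957} = - \frac{97592}{956} = \left(-97592\right) \frac{1}{956} = - \frac{24398}{239}$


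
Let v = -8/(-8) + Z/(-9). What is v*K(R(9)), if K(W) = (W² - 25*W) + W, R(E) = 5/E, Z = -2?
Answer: -11605/729 ≈ -15.919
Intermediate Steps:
v = 11/9 (v = -8/(-8) - 2/(-9) = -8*(-⅛) - 2*(-⅑) = 1 + 2/9 = 11/9 ≈ 1.2222)
K(W) = W² - 24*W
v*K(R(9)) = 11*((5/9)*(-24 + 5/9))/9 = 11*((5*(⅑))*(-24 + 5*(⅑)))/9 = 11*(5*(-24 + 5/9)/9)/9 = 11*((5/9)*(-211/9))/9 = (11/9)*(-1055/81) = -11605/729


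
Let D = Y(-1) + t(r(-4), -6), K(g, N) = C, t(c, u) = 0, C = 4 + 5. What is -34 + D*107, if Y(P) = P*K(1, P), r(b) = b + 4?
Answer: -997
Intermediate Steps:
r(b) = 4 + b
C = 9
K(g, N) = 9
Y(P) = 9*P (Y(P) = P*9 = 9*P)
D = -9 (D = 9*(-1) + 0 = -9 + 0 = -9)
-34 + D*107 = -34 - 9*107 = -34 - 963 = -997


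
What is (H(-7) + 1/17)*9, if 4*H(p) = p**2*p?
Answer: -52443/68 ≈ -771.22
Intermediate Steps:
H(p) = p**3/4 (H(p) = (p**2*p)/4 = p**3/4)
(H(-7) + 1/17)*9 = ((1/4)*(-7)**3 + 1/17)*9 = ((1/4)*(-343) + 1/17)*9 = (-343/4 + 1/17)*9 = -5827/68*9 = -52443/68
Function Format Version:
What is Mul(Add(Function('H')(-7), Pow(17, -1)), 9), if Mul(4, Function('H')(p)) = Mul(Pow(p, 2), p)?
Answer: Rational(-52443, 68) ≈ -771.22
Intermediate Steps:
Function('H')(p) = Mul(Rational(1, 4), Pow(p, 3)) (Function('H')(p) = Mul(Rational(1, 4), Mul(Pow(p, 2), p)) = Mul(Rational(1, 4), Pow(p, 3)))
Mul(Add(Function('H')(-7), Pow(17, -1)), 9) = Mul(Add(Mul(Rational(1, 4), Pow(-7, 3)), Pow(17, -1)), 9) = Mul(Add(Mul(Rational(1, 4), -343), Rational(1, 17)), 9) = Mul(Add(Rational(-343, 4), Rational(1, 17)), 9) = Mul(Rational(-5827, 68), 9) = Rational(-52443, 68)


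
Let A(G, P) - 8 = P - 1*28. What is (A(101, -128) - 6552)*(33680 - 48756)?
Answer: 101009200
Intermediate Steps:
A(G, P) = -20 + P (A(G, P) = 8 + (P - 1*28) = 8 + (P - 28) = 8 + (-28 + P) = -20 + P)
(A(101, -128) - 6552)*(33680 - 48756) = ((-20 - 128) - 6552)*(33680 - 48756) = (-148 - 6552)*(-15076) = -6700*(-15076) = 101009200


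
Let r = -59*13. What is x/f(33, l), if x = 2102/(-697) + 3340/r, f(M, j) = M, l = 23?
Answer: -3940214/17641767 ≈ -0.22335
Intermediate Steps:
r = -767
x = -3940214/534599 (x = 2102/(-697) + 3340/(-767) = 2102*(-1/697) + 3340*(-1/767) = -2102/697 - 3340/767 = -3940214/534599 ≈ -7.3704)
x/f(33, l) = -3940214/534599/33 = -3940214/534599*1/33 = -3940214/17641767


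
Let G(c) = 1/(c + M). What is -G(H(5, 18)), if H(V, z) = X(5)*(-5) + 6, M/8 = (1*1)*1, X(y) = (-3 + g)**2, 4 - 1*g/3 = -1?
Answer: 1/706 ≈ 0.0014164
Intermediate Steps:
g = 15 (g = 12 - 3*(-1) = 12 + 3 = 15)
X(y) = 144 (X(y) = (-3 + 15)**2 = 12**2 = 144)
M = 8 (M = 8*((1*1)*1) = 8*(1*1) = 8*1 = 8)
H(V, z) = -714 (H(V, z) = 144*(-5) + 6 = -720 + 6 = -714)
G(c) = 1/(8 + c) (G(c) = 1/(c + 8) = 1/(8 + c))
-G(H(5, 18)) = -1/(8 - 714) = -1/(-706) = -1*(-1/706) = 1/706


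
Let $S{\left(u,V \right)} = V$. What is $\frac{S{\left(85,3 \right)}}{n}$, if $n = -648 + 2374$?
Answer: $\frac{3}{1726} \approx 0.0017381$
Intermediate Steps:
$n = 1726$
$\frac{S{\left(85,3 \right)}}{n} = \frac{3}{1726}$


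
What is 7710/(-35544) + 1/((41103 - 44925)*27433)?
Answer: -67365437917/310562518812 ≈ -0.21691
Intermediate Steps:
7710/(-35544) + 1/((41103 - 44925)*27433) = 7710*(-1/35544) + (1/27433)/(-3822) = -1285/5924 - 1/3822*1/27433 = -1285/5924 - 1/104848926 = -67365437917/310562518812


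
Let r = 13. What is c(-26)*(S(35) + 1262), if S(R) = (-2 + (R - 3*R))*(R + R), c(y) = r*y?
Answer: 1276964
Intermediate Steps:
c(y) = 13*y
S(R) = 2*R*(-2 - 2*R) (S(R) = (-2 - 2*R)*(2*R) = 2*R*(-2 - 2*R))
c(-26)*(S(35) + 1262) = (13*(-26))*(-4*35*(1 + 35) + 1262) = -338*(-4*35*36 + 1262) = -338*(-5040 + 1262) = -338*(-3778) = 1276964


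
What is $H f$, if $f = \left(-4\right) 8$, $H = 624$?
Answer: $-19968$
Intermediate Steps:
$f = -32$
$H f = 624 \left(-32\right) = -19968$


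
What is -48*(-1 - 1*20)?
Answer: 1008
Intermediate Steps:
-48*(-1 - 1*20) = -48*(-1 - 20) = -48*(-21) = 1008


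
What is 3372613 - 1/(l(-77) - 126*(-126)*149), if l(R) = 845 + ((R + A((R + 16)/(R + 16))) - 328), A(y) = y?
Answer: 7979484316544/2365965 ≈ 3.3726e+6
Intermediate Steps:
l(R) = 518 + R (l(R) = 845 + ((R + (R + 16)/(R + 16)) - 328) = 845 + ((R + (16 + R)/(16 + R)) - 328) = 845 + ((R + 1) - 328) = 845 + ((1 + R) - 328) = 845 + (-327 + R) = 518 + R)
3372613 - 1/(l(-77) - 126*(-126)*149) = 3372613 - 1/((518 - 77) - 126*(-126)*149) = 3372613 - 1/(441 + 15876*149) = 3372613 - 1/(441 + 2365524) = 3372613 - 1/2365965 = 7979484316544/2365965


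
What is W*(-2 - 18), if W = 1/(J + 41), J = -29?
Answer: -5/3 ≈ -1.6667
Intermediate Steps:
W = 1/12 (W = 1/(-29 + 41) = 1/12 ≈ 0.083333)
W*(-2 - 18) = (-2 - 18)/12 = (1/12)*(-20) = -5/3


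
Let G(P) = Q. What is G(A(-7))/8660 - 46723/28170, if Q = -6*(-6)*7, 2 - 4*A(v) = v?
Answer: -19876117/12197610 ≈ -1.6295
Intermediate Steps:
A(v) = ½ - v/4
Q = 252 (Q = 36*7 = 252)
G(P) = 252
G(A(-7))/8660 - 46723/28170 = 252/8660 - 46723/28170 = 252*(1/8660) - 46723*1/28170 = 63/2165 - 46723/28170 = -19876117/12197610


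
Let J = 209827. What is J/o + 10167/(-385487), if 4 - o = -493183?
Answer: 75871348520/190117177069 ≈ 0.39908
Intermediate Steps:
o = 493187 (o = 4 - 1*(-493183) = 4 + 493183 = 493187)
J/o + 10167/(-385487) = 209827/493187 + 10167/(-385487) = 209827*(1/493187) + 10167*(-1/385487) = 209827/493187 - 10167/385487 = 75871348520/190117177069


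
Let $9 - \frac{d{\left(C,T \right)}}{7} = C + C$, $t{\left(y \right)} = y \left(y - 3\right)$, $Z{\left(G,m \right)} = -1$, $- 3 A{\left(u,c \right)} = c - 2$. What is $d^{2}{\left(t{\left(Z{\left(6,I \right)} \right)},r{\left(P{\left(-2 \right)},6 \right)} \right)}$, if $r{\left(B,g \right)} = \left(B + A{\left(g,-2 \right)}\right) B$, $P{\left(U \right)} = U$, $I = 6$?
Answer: $49$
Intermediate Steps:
$A{\left(u,c \right)} = \frac{2}{3} - \frac{c}{3}$ ($A{\left(u,c \right)} = - \frac{c - 2}{3} = - \frac{-2 + c}{3} = \frac{2}{3} - \frac{c}{3}$)
$r{\left(B,g \right)} = B \left(\frac{4}{3} + B\right)$ ($r{\left(B,g \right)} = \left(B + \left(\frac{2}{3} - - \frac{2}{3}\right)\right) B = \left(B + \left(\frac{2}{3} + \frac{2}{3}\right)\right) B = \left(B + \frac{4}{3}\right) B = \left(\frac{4}{3} + B\right) B = B \left(\frac{4}{3} + B\right)$)
$t{\left(y \right)} = y \left(-3 + y\right)$
$d{\left(C,T \right)} = 63 - 14 C$ ($d{\left(C,T \right)} = 63 - 7 \left(C + C\right) = 63 - 7 \cdot 2 C = 63 - 14 C$)
$d^{2}{\left(t{\left(Z{\left(6,I \right)} \right)},r{\left(P{\left(-2 \right)},6 \right)} \right)} = \left(63 - 14 \left(- (-3 - 1)\right)\right)^{2} = \left(63 - 14 \left(\left(-1\right) \left(-4\right)\right)\right)^{2} = \left(63 - 56\right)^{2} = 7^{2} = 49$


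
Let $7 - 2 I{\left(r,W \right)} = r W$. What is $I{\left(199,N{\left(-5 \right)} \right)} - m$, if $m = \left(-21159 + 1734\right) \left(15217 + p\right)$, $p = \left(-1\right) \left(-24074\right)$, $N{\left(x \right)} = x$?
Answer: $763228176$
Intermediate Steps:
$p = 24074$
$m = -763227675$ ($m = \left(-21159 + 1734\right) \left(15217 + 24074\right) = \left(-19425\right) 39291 = -763227675$)
$I{\left(r,W \right)} = \frac{7}{2} - \frac{W r}{2}$ ($I{\left(r,W \right)} = \frac{7}{2} - \frac{r W}{2} = \frac{7}{2} - \frac{W r}{2}$)
$I{\left(199,N{\left(-5 \right)} \right)} - m = \left(\frac{7}{2} - \left(- \frac{5}{2}\right) 199\right) - -763227675 = \left(\frac{7}{2} + \frac{995}{2}\right) + 763227675 = 501 + 763227675 = 763228176$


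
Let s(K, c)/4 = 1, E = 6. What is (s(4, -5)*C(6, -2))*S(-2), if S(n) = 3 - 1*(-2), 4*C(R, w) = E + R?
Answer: 60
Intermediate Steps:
s(K, c) = 4 (s(K, c) = 4*1 = 4)
C(R, w) = 3/2 + R/4 (C(R, w) = (6 + R)/4 = 3/2 + R/4)
S(n) = 5 (S(n) = 3 + 2 = 5)
(s(4, -5)*C(6, -2))*S(-2) = (4*(3/2 + (¼)*6))*5 = (4*(3/2 + 3/2))*5 = (4*3)*5 = 12*5 = 60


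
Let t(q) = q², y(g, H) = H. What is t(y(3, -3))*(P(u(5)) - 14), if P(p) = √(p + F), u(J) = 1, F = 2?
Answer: -126 + 9*√3 ≈ -110.41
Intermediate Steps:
P(p) = √(2 + p) (P(p) = √(p + 2) = √(2 + p))
t(y(3, -3))*(P(u(5)) - 14) = (-3)²*(√(2 + 1) - 14) = 9*(√3 - 14) = 9*(-14 + √3) = -126 + 9*√3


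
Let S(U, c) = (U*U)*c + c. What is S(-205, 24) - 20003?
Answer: 988621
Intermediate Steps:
S(U, c) = c + c*U² (S(U, c) = U²*c + c = c*U² + c = c + c*U²)
S(-205, 24) - 20003 = 24*(1 + (-205)²) - 20003 = 24*(1 + 42025) - 20003 = 24*42026 - 20003 = 1008624 - 20003 = 988621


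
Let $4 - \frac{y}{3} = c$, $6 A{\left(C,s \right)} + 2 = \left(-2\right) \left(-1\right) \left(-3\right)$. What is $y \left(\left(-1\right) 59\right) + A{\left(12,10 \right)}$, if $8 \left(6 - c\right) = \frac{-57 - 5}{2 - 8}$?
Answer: $\frac{2977}{24} \approx 124.04$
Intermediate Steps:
$A{\left(C,s \right)} = - \frac{4}{3}$ ($A{\left(C,s \right)} = - \frac{1}{3} + \frac{\left(-2\right) \left(-1\right) \left(-3\right)}{6} = - \frac{1}{3} + \frac{2 \left(-3\right)}{6} = - \frac{1}{3} + \frac{1}{6} \left(-6\right) = - \frac{1}{3} - 1 = - \frac{4}{3}$)
$c = \frac{113}{24}$ ($c = 6 - \frac{\left(-57 - 5\right) \frac{1}{2 - 8}}{8} = 6 - \frac{\left(-62\right) \frac{1}{-6}}{8} = 6 - \frac{\left(-62\right) \left(- \frac{1}{6}\right)}{8} = 6 - \frac{31}{24} = \frac{113}{24} \approx 4.7083$)
$y = - \frac{17}{8}$ ($y = 12 - \frac{113}{8} = - \frac{17}{8} \approx -2.125$)
$y \left(\left(-1\right) 59\right) + A{\left(12,10 \right)} = - \frac{17 \left(\left(-1\right) 59\right)}{8} - \frac{4}{3} = \left(- \frac{17}{8}\right) \left(-59\right) - \frac{4}{3} = \frac{1003}{8} - \frac{4}{3} = \frac{2977}{24}$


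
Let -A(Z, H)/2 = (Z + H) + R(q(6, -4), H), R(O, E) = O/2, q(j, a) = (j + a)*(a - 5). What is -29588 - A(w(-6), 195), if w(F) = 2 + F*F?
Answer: -29140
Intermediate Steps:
q(j, a) = (-5 + a)*(a + j) (q(j, a) = (a + j)*(-5 + a) = (-5 + a)*(a + j))
R(O, E) = O/2 (R(O, E) = O*(1/2) = O/2)
w(F) = 2 + F**2
A(Z, H) = 18 - 2*H - 2*Z (A(Z, H) = -2*((Z + H) + ((-4)**2 - 5*(-4) - 5*6 - 4*6)/2) = -2*((H + Z) + (16 + 20 - 30 - 24)/2) = -2*((H + Z) + (1/2)*(-18)) = -2*((H + Z) - 9) = -2*(-9 + H + Z) = 18 - 2*H - 2*Z)
-29588 - A(w(-6), 195) = -29588 - (18 - 2*195 - 2*(2 + (-6)**2)) = -29588 - (18 - 390 - 2*(2 + 36)) = -29588 - (18 - 390 - 2*38) = -29588 - (18 - 390 - 76) = -29588 - 1*(-448) = -29588 + 448 = -29140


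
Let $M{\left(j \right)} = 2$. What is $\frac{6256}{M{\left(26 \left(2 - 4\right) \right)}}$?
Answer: $3128$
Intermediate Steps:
$\frac{6256}{M{\left(26 \left(2 - 4\right) \right)}} = \frac{6256}{2} = 6256 \cdot \frac{1}{2} = 3128$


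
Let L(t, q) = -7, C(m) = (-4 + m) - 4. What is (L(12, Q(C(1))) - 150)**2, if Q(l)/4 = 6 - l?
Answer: 24649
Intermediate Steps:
C(m) = -8 + m
Q(l) = 24 - 4*l (Q(l) = 4*(6 - l) = 24 - 4*l)
(L(12, Q(C(1))) - 150)**2 = (-7 - 150)**2 = (-157)**2 = 24649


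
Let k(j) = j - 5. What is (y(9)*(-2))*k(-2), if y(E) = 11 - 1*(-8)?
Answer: 266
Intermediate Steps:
k(j) = -5 + j
y(E) = 19 (y(E) = 11 + 8 = 19)
(y(9)*(-2))*k(-2) = (19*(-2))*(-5 - 2) = -38*(-7) = 266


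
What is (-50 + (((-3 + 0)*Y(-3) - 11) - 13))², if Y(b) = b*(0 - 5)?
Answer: 14161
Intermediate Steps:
Y(b) = -5*b (Y(b) = b*(-5) = -5*b)
(-50 + (((-3 + 0)*Y(-3) - 11) - 13))² = (-50 + (((-3 + 0)*(-5*(-3)) - 11) - 13))² = (-50 + ((-3*15 - 11) - 13))² = (-50 + ((-45 - 11) - 13))² = (-50 + (-56 - 13))² = (-50 - 69)² = (-119)² = 14161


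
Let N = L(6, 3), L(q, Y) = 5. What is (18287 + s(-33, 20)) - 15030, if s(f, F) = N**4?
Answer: 3882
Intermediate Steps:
N = 5
s(f, F) = 625 (s(f, F) = 5**4 = 625)
(18287 + s(-33, 20)) - 15030 = (18287 + 625) - 15030 = 18912 - 15030 = 3882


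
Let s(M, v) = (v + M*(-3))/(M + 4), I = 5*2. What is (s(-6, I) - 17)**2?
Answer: 961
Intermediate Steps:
I = 10
s(M, v) = (v - 3*M)/(4 + M)
(s(-6, I) - 17)**2 = ((10 - 3*(-6))/(4 - 6) - 17)**2 = ((10 + 18)/(-2) - 17)**2 = (-1/2*28 - 17)**2 = (-14 - 17)**2 = (-31)**2 = 961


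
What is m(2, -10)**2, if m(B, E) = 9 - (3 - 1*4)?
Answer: 100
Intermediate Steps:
m(B, E) = 10 (m(B, E) = 9 - (3 - 4) = 9 - 1*(-1) = 9 + 1 = 10)
m(2, -10)**2 = 10**2 = 100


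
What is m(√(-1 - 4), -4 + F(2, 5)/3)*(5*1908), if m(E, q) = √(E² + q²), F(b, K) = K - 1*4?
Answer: 6360*√19 ≈ 27723.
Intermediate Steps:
F(b, K) = -4 + K (F(b, K) = K - 4 = -4 + K)
m(√(-1 - 4), -4 + F(2, 5)/3)*(5*1908) = √((√(-1 - 4))² + (-4 + (-4 + 5)/3)²)*(5*1908) = √((√(-5))² + (-4 + 1*(⅓))²)*9540 = √((I*√5)² + (-4 + ⅓)²)*9540 = √(-5 + (-11/3)²)*9540 = √(-5 + 121/9)*9540 = √(76/9)*9540 = (2*√19/3)*9540 = 6360*√19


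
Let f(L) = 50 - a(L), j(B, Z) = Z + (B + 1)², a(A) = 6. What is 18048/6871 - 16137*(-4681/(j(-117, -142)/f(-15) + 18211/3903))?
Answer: 44566369933025766/181276995223 ≈ 2.4585e+5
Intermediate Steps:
j(B, Z) = Z + (1 + B)²
f(L) = 44 (f(L) = 50 - 1*6 = 50 - 6 = 44)
18048/6871 - 16137*(-4681/(j(-117, -142)/f(-15) + 18211/3903)) = 18048/6871 - 16137*(-4681/((-142 + (1 - 117)²)/44 + 18211/3903)) = 18048*(1/6871) - 16137*(-4681/((-142 + (-116)²)*(1/44) + 18211*(1/3903))) = 18048/6871 - 16137*(-4681/((-142 + 13456)*(1/44) + 18211/3903)) = 18048/6871 - 16137*(-4681/(13314*(1/44) + 18211/3903)) = 18048/6871 - 16137*(-4681/(6657/22 + 18211/3903)) = 18048/6871 - 16137/((26382913/85866)*(-1/4681)) = 18048/6871 - 16137/(-26382913/401938746) = 18048/6871 - 16137*(-401938746/26382913) = 18048/6871 + 6486085544202/26382913 = 44566369933025766/181276995223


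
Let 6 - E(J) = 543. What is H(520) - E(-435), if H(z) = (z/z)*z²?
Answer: 270937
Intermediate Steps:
E(J) = -537 (E(J) = 6 - 1*543 = 6 - 543 = -537)
H(z) = z² (H(z) = 1*z² = z²)
H(520) - E(-435) = 520² - 1*(-537) = 270400 + 537 = 270937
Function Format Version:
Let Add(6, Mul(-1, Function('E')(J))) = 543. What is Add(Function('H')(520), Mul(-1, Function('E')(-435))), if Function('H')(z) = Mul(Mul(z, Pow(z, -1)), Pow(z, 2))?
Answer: 270937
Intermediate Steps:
Function('E')(J) = -537 (Function('E')(J) = Add(6, Mul(-1, 543)) = Add(6, -543) = -537)
Function('H')(z) = Pow(z, 2) (Function('H')(z) = Mul(1, Pow(z, 2)) = Pow(z, 2))
Add(Function('H')(520), Mul(-1, Function('E')(-435))) = Add(Pow(520, 2), Mul(-1, -537)) = Add(270400, 537) = 270937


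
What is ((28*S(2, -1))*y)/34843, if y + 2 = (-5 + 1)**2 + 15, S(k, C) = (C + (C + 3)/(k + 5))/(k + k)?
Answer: -145/34843 ≈ -0.0041615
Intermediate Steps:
S(k, C) = (C + (3 + C)/(5 + k))/(2*k) (S(k, C) = (C + (3 + C)/(5 + k))/((2*k)) = (C + (3 + C)/(5 + k))*(1/(2*k)) = (C + (3 + C)/(5 + k))/(2*k))
y = 29 (y = -2 + ((-5 + 1)**2 + 15) = -2 + ((-4)**2 + 15) = -2 + (16 + 15) = -2 + 31 = 29)
((28*S(2, -1))*y)/34843 = ((28*((1/2)*(3 + 6*(-1) - 1*2)/(2*(5 + 2))))*29)/34843 = ((28*((1/2)*(1/2)*(3 - 6 - 2)/7))*29)*(1/34843) = ((28*((1/2)*(1/2)*(1/7)*(-5)))*29)*(1/34843) = ((28*(-5/28))*29)*(1/34843) = -5*29*(1/34843) = -145*1/34843 = -145/34843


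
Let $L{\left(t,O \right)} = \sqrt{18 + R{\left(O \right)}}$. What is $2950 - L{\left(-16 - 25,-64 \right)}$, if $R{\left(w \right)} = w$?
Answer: $2950 - i \sqrt{46} \approx 2950.0 - 6.7823 i$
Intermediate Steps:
$L{\left(t,O \right)} = \sqrt{18 + O}$
$2950 - L{\left(-16 - 25,-64 \right)} = 2950 - \sqrt{18 - 64} = 2950 - \sqrt{-46} = 2950 - i \sqrt{46}$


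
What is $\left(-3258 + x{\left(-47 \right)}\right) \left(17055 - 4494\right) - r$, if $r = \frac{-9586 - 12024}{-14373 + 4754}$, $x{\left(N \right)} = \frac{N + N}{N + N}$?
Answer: $- \frac{393524633173}{9619} \approx -4.0911 \cdot 10^{7}$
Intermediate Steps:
$x{\left(N \right)} = 1$ ($x{\left(N \right)} = \frac{2 N}{2 N} = 2 N \frac{1}{2 N} = 1$)
$r = \frac{21610}{9619}$ ($r = - \frac{21610}{-9619} = \left(-21610\right) \left(- \frac{1}{9619}\right) = \frac{21610}{9619} \approx 2.2466$)
$\left(-3258 + x{\left(-47 \right)}\right) \left(17055 - 4494\right) - r = \left(-3258 + 1\right) \left(17055 - 4494\right) - \frac{21610}{9619} = \left(-3257\right) 12561 - \frac{21610}{9619} = -40911177 - \frac{21610}{9619} = - \frac{393524633173}{9619}$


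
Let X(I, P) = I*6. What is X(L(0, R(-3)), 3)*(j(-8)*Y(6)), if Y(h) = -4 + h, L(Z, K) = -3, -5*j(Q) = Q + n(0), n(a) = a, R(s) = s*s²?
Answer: -288/5 ≈ -57.600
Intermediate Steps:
R(s) = s³
j(Q) = -Q/5 (j(Q) = -(Q + 0)/5 = -Q/5)
X(I, P) = 6*I
X(L(0, R(-3)), 3)*(j(-8)*Y(6)) = (6*(-3))*((-⅕*(-8))*(-4 + 6)) = -144*2/5 = -18*16/5 = -288/5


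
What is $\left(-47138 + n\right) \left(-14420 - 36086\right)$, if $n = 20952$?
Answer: $1322550116$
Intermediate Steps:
$\left(-47138 + n\right) \left(-14420 - 36086\right) = \left(-47138 + 20952\right) \left(-14420 - 36086\right) = \left(-26186\right) \left(-50506\right) = 1322550116$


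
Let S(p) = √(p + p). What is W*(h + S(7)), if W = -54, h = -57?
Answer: 3078 - 54*√14 ≈ 2875.9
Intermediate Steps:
S(p) = √2*√p (S(p) = √(2*p) = √2*√p)
W*(h + S(7)) = -54*(-57 + √2*√7) = -54*(-57 + √14) = 3078 - 54*√14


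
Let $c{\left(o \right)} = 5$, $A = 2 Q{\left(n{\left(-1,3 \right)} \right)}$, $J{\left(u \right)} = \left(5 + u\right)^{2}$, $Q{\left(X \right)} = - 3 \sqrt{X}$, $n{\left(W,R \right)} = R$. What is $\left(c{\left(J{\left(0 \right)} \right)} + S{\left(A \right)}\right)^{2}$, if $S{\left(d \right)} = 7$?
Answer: $144$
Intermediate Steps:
$A = - 6 \sqrt{3}$ ($A = 2 \left(- 3 \sqrt{3}\right) = - 6 \sqrt{3} \approx -10.392$)
$\left(c{\left(J{\left(0 \right)} \right)} + S{\left(A \right)}\right)^{2} = \left(5 + 7\right)^{2} = 12^{2} = 144$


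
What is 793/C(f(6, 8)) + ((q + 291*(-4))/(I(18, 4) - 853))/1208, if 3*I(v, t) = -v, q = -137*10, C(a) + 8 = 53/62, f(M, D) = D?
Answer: -25508529495/229844348 ≈ -110.98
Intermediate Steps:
C(a) = -443/62 (C(a) = -8 + 53/62 = -443/62)
q = -1370
I(v, t) = -v/3 (I(v, t) = (-v)/3 = -v/3)
793/C(f(6, 8)) + ((q + 291*(-4))/(I(18, 4) - 853))/1208 = 793/(-443/62) + ((-1370 + 291*(-4))/(-⅓*18 - 853))/1208 = 793*(-62/443) + ((-1370 - 1164)/(-6 - 853))*(1/1208) = -49166/443 - 2534/(-859)*(1/1208) = -49166/443 - 2534*(-1/859)*(1/1208) = -49166/443 + (2534/859)*(1/1208) = -49166/443 + 1267/518836 = -25508529495/229844348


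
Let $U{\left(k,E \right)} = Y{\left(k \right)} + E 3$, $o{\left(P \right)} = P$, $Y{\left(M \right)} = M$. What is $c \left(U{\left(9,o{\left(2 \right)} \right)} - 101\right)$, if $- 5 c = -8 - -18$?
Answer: $172$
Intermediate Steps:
$c = -2$ ($c = - \frac{-8 - -18}{5} = - \frac{-8 + 18}{5} = \left(- \frac{1}{5}\right) 10 = -2$)
$U{\left(k,E \right)} = k + 3 E$ ($U{\left(k,E \right)} = k + E 3 = k + 3 E$)
$c \left(U{\left(9,o{\left(2 \right)} \right)} - 101\right) = - 2 \left(\left(9 + 3 \cdot 2\right) - 101\right) = - 2 \left(\left(9 + 6\right) - 101\right) = - 2 \left(15 - 101\right) = \left(-2\right) \left(-86\right) = 172$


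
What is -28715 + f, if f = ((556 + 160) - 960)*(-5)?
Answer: -27495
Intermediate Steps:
f = 1220 (f = (716 - 960)*(-5) = -244*(-5) = 1220)
-28715 + f = -28715 + 1220 = -27495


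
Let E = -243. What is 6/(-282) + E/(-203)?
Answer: 11218/9541 ≈ 1.1758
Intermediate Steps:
6/(-282) + E/(-203) = 6/(-282) - 243/(-203) = 6*(-1/282) - 243*(-1/203) = -1/47 + 243/203 = 11218/9541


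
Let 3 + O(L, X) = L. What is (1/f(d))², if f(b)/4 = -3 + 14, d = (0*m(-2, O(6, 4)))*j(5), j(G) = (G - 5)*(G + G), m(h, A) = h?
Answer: 1/1936 ≈ 0.00051653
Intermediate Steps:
O(L, X) = -3 + L
j(G) = 2*G*(-5 + G) (j(G) = (-5 + G)*(2*G) = 2*G*(-5 + G))
d = 0 (d = (0*(-2))*(2*5*(-5 + 5)) = 0*(2*5*0) = 0*0 = 0)
f(b) = 44 (f(b) = 4*(-3 + 14) = 4*11 = 44)
(1/f(d))² = (1/44)² = 1/1936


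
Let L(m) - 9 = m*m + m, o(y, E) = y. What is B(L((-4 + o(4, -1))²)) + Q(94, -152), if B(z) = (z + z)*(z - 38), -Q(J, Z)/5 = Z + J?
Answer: -232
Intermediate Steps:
Q(J, Z) = -5*J - 5*Z (Q(J, Z) = -5*(Z + J) = -5*(J + Z) = -5*J - 5*Z)
L(m) = 9 + m + m² (L(m) = 9 + (m*m + m) = 9 + (m² + m) = 9 + (m + m²) = 9 + m + m²)
B(z) = 2*z*(-38 + z) (B(z) = (2*z)*(-38 + z) = 2*z*(-38 + z))
B(L((-4 + o(4, -1))²)) + Q(94, -152) = 2*(9 + (-4 + 4)² + ((-4 + 4)²)²)*(-38 + (9 + (-4 + 4)² + ((-4 + 4)²)²)) + (-5*94 - 5*(-152)) = 2*(9 + 0² + (0²)²)*(-38 + (9 + 0² + (0²)²)) + (-470 + 760) = 2*(9 + 0 + 0²)*(-38 + (9 + 0 + 0²)) + 290 = 2*(9 + 0 + 0)*(-38 + (9 + 0 + 0)) + 290 = 2*9*(-38 + 9) + 290 = 2*9*(-29) + 290 = -522 + 290 = -232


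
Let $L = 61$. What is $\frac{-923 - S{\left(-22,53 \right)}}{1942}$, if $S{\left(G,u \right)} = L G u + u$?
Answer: $\frac{35075}{971} \approx 36.123$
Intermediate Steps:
$S{\left(G,u \right)} = u + 61 G u$ ($S{\left(G,u \right)} = 61 G u + u = u + 61 G u$)
$\frac{-923 - S{\left(-22,53 \right)}}{1942} = \frac{-923 - 53 \left(1 + 61 \left(-22\right)\right)}{1942} = \left(-923 - 53 \left(1 - 1342\right)\right) \frac{1}{1942} = \left(-923 - 53 \left(-1341\right)\right) \frac{1}{1942} = \left(-923 - -71073\right) \frac{1}{1942} = \left(-923 + 71073\right) \frac{1}{1942} = 70150 \cdot \frac{1}{1942} = \frac{35075}{971}$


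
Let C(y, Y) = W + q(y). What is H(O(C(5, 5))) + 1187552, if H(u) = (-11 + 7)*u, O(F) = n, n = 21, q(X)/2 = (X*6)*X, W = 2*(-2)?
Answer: 1187468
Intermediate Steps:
W = -4
q(X) = 12*X² (q(X) = 2*((X*6)*X) = 2*((6*X)*X) = 2*(6*X²) = 12*X²)
C(y, Y) = -4 + 12*y²
O(F) = 21
H(u) = -4*u
H(O(C(5, 5))) + 1187552 = -4*21 + 1187552 = -84 + 1187552 = 1187468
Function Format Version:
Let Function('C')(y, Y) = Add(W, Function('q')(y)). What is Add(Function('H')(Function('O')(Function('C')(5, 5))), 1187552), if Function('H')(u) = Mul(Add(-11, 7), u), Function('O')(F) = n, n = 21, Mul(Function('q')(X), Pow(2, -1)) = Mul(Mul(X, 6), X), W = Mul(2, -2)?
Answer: 1187468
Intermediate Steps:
W = -4
Function('q')(X) = Mul(12, Pow(X, 2)) (Function('q')(X) = Mul(2, Mul(Mul(X, 6), X)) = Mul(2, Mul(Mul(6, X), X)) = Mul(2, Mul(6, Pow(X, 2))) = Mul(12, Pow(X, 2)))
Function('C')(y, Y) = Add(-4, Mul(12, Pow(y, 2)))
Function('O')(F) = 21
Function('H')(u) = Mul(-4, u)
Add(Function('H')(Function('O')(Function('C')(5, 5))), 1187552) = Add(Mul(-4, 21), 1187552) = Add(-84, 1187552) = 1187468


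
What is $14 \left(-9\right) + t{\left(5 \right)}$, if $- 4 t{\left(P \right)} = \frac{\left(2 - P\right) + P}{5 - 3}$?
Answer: $- \frac{505}{4} \approx -126.25$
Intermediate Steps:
$t{\left(P \right)} = - \frac{1}{4}$ ($t{\left(P \right)} = - \frac{\left(\left(2 - P\right) + P\right) \frac{1}{5 - 3}}{4} = - \frac{2 \cdot \frac{1}{2}}{4} = \left(- \frac{1}{4}\right) 1 = - \frac{1}{4}$)
$14 \left(-9\right) + t{\left(5 \right)} = 14 \left(-9\right) - \frac{1}{4} = -126 - \frac{1}{4} = - \frac{505}{4}$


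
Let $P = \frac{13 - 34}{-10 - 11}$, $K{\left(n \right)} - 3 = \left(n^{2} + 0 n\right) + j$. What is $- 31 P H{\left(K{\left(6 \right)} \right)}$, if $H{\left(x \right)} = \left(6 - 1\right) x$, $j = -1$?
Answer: $-5890$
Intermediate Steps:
$K{\left(n \right)} = 2 + n^{2}$ ($K{\left(n \right)} = 3 + \left(\left(n^{2} + 0 n\right) - 1\right) = 3 + \left(\left(n^{2} + 0\right) - 1\right) = 3 + \left(n^{2} - 1\right) = 3 + \left(-1 + n^{2}\right) = 2 + n^{2}$)
$H{\left(x \right)} = 5 x$
$P = 1$ ($P = - \frac{21}{-21} = \left(-21\right) \left(- \frac{1}{21}\right) = 1$)
$- 31 P H{\left(K{\left(6 \right)} \right)} = \left(-31\right) 1 \cdot 5 \left(2 + 6^{2}\right) = - 31 \cdot 5 \left(2 + 36\right) = - 31 \cdot 5 \cdot 38 = \left(-31\right) 190 = -5890$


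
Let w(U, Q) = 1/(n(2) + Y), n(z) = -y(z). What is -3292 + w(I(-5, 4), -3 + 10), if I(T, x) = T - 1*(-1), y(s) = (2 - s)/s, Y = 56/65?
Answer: -184287/56 ≈ -3290.8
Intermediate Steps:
Y = 56/65 (Y = 56*(1/65) = 56/65 ≈ 0.86154)
y(s) = (2 - s)/s
n(z) = -(2 - z)/z
I(T, x) = 1 + T (I(T, x) = T + 1 = 1 + T)
w(U, Q) = 65/56 (w(U, Q) = 1/((-2 + 2)/2 + 56/65) = 1/((½)*0 + 56/65) = 1/(0 + 56/65) = 1/(56/65) = 65/56)
-3292 + w(I(-5, 4), -3 + 10) = -3292 + 65/56 = -184287/56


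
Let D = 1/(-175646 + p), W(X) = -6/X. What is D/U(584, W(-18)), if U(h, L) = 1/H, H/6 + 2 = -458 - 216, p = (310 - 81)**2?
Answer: 4056/123205 ≈ 0.032921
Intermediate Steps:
p = 52441 (p = 229**2 = 52441)
H = -4056 (H = -12 + 6*(-458 - 216) = -12 + 6*(-674) = -12 - 4044 = -4056)
U(h, L) = -1/4056 (U(h, L) = 1/(-4056) = -1/4056)
D = -1/123205 (D = 1/(-175646 + 52441) = 1/(-123205) = -1/123205 ≈ -8.1165e-6)
D/U(584, W(-18)) = -1/(123205*(-1/4056)) = -1/123205*(-4056) = 4056/123205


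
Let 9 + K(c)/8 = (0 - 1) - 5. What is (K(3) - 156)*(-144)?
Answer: 39744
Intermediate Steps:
K(c) = -120 (K(c) = -72 + 8*((0 - 1) - 5) = -72 + 8*(-1 - 5) = -72 + 8*(-6) = -72 - 48 = -120)
(K(3) - 156)*(-144) = (-120 - 156)*(-144) = -276*(-144) = 39744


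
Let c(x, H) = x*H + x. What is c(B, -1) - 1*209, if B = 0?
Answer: -209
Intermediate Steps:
c(x, H) = x + H*x (c(x, H) = H*x + x = x + H*x)
c(B, -1) - 1*209 = 0*(1 - 1) - 1*209 = 0*0 - 209 = 0 - 209 = -209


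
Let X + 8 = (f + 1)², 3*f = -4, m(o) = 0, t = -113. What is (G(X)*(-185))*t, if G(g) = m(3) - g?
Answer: 1484255/9 ≈ 1.6492e+5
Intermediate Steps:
f = -4/3 (f = (⅓)*(-4) = -4/3 ≈ -1.3333)
X = -71/9 (X = -8 + (-4/3 + 1)² = -8 + (-⅓)² = -8 + ⅑ = -71/9 ≈ -7.8889)
G(g) = -g (G(g) = 0 - g = -g)
(G(X)*(-185))*t = (-1*(-71/9)*(-185))*(-113) = ((71/9)*(-185))*(-113) = -13135/9*(-113) = 1484255/9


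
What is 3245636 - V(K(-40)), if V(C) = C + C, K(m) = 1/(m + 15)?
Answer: 81140902/25 ≈ 3.2456e+6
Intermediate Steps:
K(m) = 1/(15 + m)
V(C) = 2*C
3245636 - V(K(-40)) = 3245636 - 2/(15 - 40) = 3245636 - 2/(-25) = 3245636 - 2*(-1)/25 = 3245636 - 1*(-2/25) = 3245636 + 2/25 = 81140902/25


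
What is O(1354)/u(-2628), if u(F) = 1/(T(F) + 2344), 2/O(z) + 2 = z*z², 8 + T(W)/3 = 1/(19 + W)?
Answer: 6052877/3238173214979 ≈ 1.8692e-6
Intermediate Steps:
T(W) = -24 + 3/(19 + W)
O(z) = 2/(-2 + z³) (O(z) = 2/(-2 + z*z²) = 2/(-2 + z³))
u(F) = 1/(2344 + 3*(-151 - 8*F)/(19 + F)) (u(F) = 1/(3*(-151 - 8*F)/(19 + F) + 2344) = 1/(2344 + 3*(-151 - 8*F)/(19 + F)))
O(1354)/u(-2628) = (2/(-2 + 1354³))/(((19 - 2628)/(44083 + 2320*(-2628)))) = (2/(-2 + 2482309864))/((-2609/(44083 - 6096960))) = (2/2482309862)/((-2609/(-6052877))) = (2*(1/2482309862))/((-1/6052877*(-2609))) = 1/(1241154931*(2609/6052877)) = (1/1241154931)*(6052877/2609) = 6052877/3238173214979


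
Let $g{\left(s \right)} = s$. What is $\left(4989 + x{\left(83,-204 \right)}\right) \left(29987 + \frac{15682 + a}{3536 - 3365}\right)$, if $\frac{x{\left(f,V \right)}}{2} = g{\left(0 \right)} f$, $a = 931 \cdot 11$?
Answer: $\frac{2856867700}{19} \approx 1.5036 \cdot 10^{8}$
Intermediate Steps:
$a = 10241$
$x{\left(f,V \right)} = 0$ ($x{\left(f,V \right)} = 2 \cdot 0 f = 2 \cdot 0 = 0$)
$\left(4989 + x{\left(83,-204 \right)}\right) \left(29987 + \frac{15682 + a}{3536 - 3365}\right) = \left(4989 + 0\right) \left(29987 + \frac{15682 + 10241}{3536 - 3365}\right) = 4989 \left(29987 + \frac{25923}{171}\right) = 4989 \left(29987 + 25923 \cdot \frac{1}{171}\right) = 4989 \left(29987 + \frac{8641}{57}\right) = 4989 \cdot \frac{1717900}{57} = \frac{2856867700}{19}$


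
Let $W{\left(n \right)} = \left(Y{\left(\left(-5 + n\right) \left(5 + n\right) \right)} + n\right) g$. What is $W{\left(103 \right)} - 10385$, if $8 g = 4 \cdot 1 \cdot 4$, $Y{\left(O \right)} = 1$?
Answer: $-10177$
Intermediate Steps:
$g = 2$ ($g = \frac{4 \cdot 1 \cdot 4}{8} = \frac{4 \cdot 4}{8} = \frac{1}{8} \cdot 16 = 2$)
$W{\left(n \right)} = 2 + 2 n$ ($W{\left(n \right)} = \left(1 + n\right) 2 = 2 + 2 n$)
$W{\left(103 \right)} - 10385 = \left(2 + 2 \cdot 103\right) - 10385 = \left(2 + 206\right) - 10385 = 208 - 10385 = -10177$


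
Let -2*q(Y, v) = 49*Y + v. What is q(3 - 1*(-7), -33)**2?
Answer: 208849/4 ≈ 52212.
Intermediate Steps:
q(Y, v) = -49*Y/2 - v/2 (q(Y, v) = -(49*Y + v)/2 = -(v + 49*Y)/2 = -49*Y/2 - v/2)
q(3 - 1*(-7), -33)**2 = (-49*(3 - 1*(-7))/2 - 1/2*(-33))**2 = (-49*(3 + 7)/2 + 33/2)**2 = (-49/2*10 + 33/2)**2 = (-245 + 33/2)**2 = (-457/2)**2 = 208849/4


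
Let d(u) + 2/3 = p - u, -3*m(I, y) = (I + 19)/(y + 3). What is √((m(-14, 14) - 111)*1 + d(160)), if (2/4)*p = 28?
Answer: 2*I*√15589/17 ≈ 14.689*I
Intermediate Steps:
p = 56 (p = 2*28 = 56)
m(I, y) = -(19 + I)/(3*(3 + y)) (m(I, y) = -(I + 19)/(3*(y + 3)) = -(19 + I)/(3*(3 + y)))
d(u) = 166/3 - u (d(u) = -⅔ + (56 - u) = 166/3 - u)
√((m(-14, 14) - 111)*1 + d(160)) = √(((-19 - 1*(-14))/(3*(3 + 14)) - 111)*1 + (166/3 - 1*160)) = √(((⅓)*(-19 + 14)/17 - 111)*1 + (166/3 - 160)) = √(((⅓)*(1/17)*(-5) - 111)*1 - 314/3) = √((-5/51 - 111)*1 - 314/3) = √(-5666/51*1 - 314/3) = √(-5666/51 - 314/3) = √(-3668/17) = 2*I*√15589/17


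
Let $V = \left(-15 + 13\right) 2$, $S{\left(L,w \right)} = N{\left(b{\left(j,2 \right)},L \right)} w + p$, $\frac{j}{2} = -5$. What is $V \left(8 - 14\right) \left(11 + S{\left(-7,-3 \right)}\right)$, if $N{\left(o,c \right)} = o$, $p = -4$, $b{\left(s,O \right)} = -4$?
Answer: $456$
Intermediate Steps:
$j = -10$ ($j = 2 \left(-5\right) = -10$)
$S{\left(L,w \right)} = -4 - 4 w$ ($S{\left(L,w \right)} = - 4 w - 4 = -4 - 4 w$)
$V = -4$ ($V = \left(-2\right) 2 = -4$)
$V \left(8 - 14\right) \left(11 + S{\left(-7,-3 \right)}\right) = - 4 \left(8 - 14\right) \left(11 - -8\right) = - 4 \left(- 6 \left(11 + \left(-4 + 12\right)\right)\right) = - 4 \left(- 6 \left(11 + 8\right)\right) = - 4 \left(\left(-6\right) 19\right) = \left(-4\right) \left(-114\right) = 456$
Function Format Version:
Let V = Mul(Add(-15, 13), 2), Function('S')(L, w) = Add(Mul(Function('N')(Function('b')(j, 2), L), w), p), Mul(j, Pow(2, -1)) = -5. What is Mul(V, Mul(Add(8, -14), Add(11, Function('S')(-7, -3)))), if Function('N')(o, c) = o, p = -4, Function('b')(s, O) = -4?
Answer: 456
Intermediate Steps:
j = -10 (j = Mul(2, -5) = -10)
Function('S')(L, w) = Add(-4, Mul(-4, w)) (Function('S')(L, w) = Add(Mul(-4, w), -4) = Add(-4, Mul(-4, w)))
V = -4 (V = Mul(-2, 2) = -4)
Mul(V, Mul(Add(8, -14), Add(11, Function('S')(-7, -3)))) = Mul(-4, Mul(Add(8, -14), Add(11, Add(-4, Mul(-4, -3))))) = Mul(-4, Mul(-6, Add(11, Add(-4, 12)))) = Mul(-4, Mul(-6, Add(11, 8))) = Mul(-4, Mul(-6, 19)) = Mul(-4, -114) = 456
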